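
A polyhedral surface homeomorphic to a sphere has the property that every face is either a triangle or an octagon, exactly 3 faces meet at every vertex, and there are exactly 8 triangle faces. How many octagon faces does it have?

6

Let x be the number of octagons; then F = 8 + x.
Edge–face incidences: 2E = 3·8 + 8·x = 24 + 8x.
Every vertex has degree 3, so 3V = 2E.
Euler: V − E + F = 2 ⇒ (2E)/3 − E + (8 + x) = 2.
Multiply by 6: 2·(2E) − 3·(2E) + 6·(8 + x) = 12, i.e. 48 + 6x − (24 + 8x) = 12.
Collecting terms: −2x + 24 = 12, so −2x = −12, so x = 6.
Then 2E = 24 + 8·6 = 72, so E = 36, V = 2E/3 = 24, F = 8 + 6 = 14.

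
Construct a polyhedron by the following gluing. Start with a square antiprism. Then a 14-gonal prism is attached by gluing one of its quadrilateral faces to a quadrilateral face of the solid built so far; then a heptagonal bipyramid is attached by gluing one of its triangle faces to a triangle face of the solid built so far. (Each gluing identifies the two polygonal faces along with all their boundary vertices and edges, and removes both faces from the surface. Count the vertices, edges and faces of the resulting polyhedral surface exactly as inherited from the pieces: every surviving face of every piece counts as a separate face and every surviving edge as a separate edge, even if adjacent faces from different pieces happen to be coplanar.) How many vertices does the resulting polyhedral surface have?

A square antiprism: V=8, E=16, F=10.
Attach a 14-gonal prism (V=28, E=42, F=16) along a 4-gon: merge 4 vertices and 4 edges, delete both glued faces → V=32, E=54, F=24.
Attach a heptagonal bipyramid (V=9, E=21, F=14) along a 3-gon: merge 3 vertices and 3 edges, delete both glued faces → V=38, E=72, F=36.
Check: V − E + F = 38 − 72 + 36 = 2.

38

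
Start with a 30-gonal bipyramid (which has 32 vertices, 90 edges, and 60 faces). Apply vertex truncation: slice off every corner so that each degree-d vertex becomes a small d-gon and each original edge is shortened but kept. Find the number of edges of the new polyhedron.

270

Truncation replaces each original edge-end by a new vertex, so V′ = 2E = 180.
Each original edge survives, and each old vertex of degree d contributes d new edges; summing degrees gives Σd = 2E, so E′ = E + 2E = 3E = 270.
Each original face survives and each original vertex becomes one new face: F′ = F + V = 92.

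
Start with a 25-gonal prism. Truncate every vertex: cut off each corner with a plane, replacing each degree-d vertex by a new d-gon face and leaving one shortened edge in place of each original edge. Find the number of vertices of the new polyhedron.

The base solid has V = 50, E = 75, F = 27.
Truncation replaces each original edge-end by a new vertex, so V′ = 2E = 150.
Each original edge survives, and each old vertex of degree d contributes d new edges; summing degrees gives Σd = 2E, so E′ = E + 2E = 3E = 225.
Each original face survives and each original vertex becomes one new face: F′ = F + V = 77.

150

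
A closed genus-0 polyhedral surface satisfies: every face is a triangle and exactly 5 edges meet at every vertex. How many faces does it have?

Each face has 3 edges and each edge borders two faces, so 2E = 3F.
Each vertex has degree 5, so 5V = 2E and hence V = 3F/5.
Euler: V − E + F = 2 ⇒ (3F/5) − (3F/2) + F = 2.
Multiply by 10: (6 − 15 + 10)F = 20, i.e. 1F = 20.
So F = 20, E = 3·20/2 = 30, V = 3·20/5 = 12.

20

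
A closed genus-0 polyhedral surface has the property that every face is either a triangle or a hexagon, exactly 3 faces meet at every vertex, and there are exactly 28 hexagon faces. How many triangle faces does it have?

4

Let x be the number of triangles; then F = 28 + x.
Edge–face incidences: 2E = 6·28 + 3·x = 168 + 3x.
Every vertex has degree 3, so 3V = 2E.
Euler: V − E + F = 2 ⇒ (2E)/3 − E + (28 + x) = 2.
Multiply by 6: 2·(2E) − 3·(2E) + 6·(28 + x) = 12, i.e. 168 + 6x − (168 + 3x) = 12.
Collecting terms: 3x = 12, so x = 4.
Then 2E = 168 + 3·4 = 180, so E = 90, V = 2E/3 = 60, F = 28 + 4 = 32.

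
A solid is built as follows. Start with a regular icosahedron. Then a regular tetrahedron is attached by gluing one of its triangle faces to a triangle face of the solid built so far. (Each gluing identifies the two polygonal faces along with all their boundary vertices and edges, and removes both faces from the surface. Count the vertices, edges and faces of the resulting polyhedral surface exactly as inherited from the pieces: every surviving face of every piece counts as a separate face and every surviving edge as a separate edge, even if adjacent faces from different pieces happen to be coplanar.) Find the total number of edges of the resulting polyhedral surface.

A regular icosahedron: V=12, E=30, F=20.
Attach a regular tetrahedron (V=4, E=6, F=4) along a 3-gon: merge 3 vertices and 3 edges, delete both glued faces → V=13, E=33, F=22.
Check: V − E + F = 13 − 33 + 22 = 2.

33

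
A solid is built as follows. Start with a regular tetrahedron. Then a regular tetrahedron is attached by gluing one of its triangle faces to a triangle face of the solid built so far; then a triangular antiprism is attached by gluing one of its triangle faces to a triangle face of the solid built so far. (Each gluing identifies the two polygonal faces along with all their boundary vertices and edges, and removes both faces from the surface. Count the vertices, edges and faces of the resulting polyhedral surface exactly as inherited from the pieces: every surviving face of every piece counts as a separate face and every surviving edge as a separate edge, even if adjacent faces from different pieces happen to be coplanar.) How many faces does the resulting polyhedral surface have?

A regular tetrahedron: V=4, E=6, F=4.
Attach a regular tetrahedron (V=4, E=6, F=4) along a 3-gon: merge 3 vertices and 3 edges, delete both glued faces → V=5, E=9, F=6.
Attach a triangular antiprism (V=6, E=12, F=8) along a 3-gon: merge 3 vertices and 3 edges, delete both glued faces → V=8, E=18, F=12.
Check: V − E + F = 8 − 18 + 12 = 2.

12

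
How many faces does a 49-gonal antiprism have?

100

An antiprism on an n-gon has two n-gon caps and 2n triangles: V = 2·49 = 98, E = 4·49 = 196, F = 2·49 + 2 = 100.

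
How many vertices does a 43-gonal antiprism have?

An antiprism on an n-gon has two n-gon caps and 2n triangles: V = 2·43 = 86, E = 4·43 = 172, F = 2·43 + 2 = 88.

86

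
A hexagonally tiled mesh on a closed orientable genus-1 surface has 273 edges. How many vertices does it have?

182

χ = 2 − 2·1 = 0, and every face is a hexagon so 6F = 2E.
F = 2E/6 = 91. Then V = 0 + E − F = 0 + 273 − 91 = 182.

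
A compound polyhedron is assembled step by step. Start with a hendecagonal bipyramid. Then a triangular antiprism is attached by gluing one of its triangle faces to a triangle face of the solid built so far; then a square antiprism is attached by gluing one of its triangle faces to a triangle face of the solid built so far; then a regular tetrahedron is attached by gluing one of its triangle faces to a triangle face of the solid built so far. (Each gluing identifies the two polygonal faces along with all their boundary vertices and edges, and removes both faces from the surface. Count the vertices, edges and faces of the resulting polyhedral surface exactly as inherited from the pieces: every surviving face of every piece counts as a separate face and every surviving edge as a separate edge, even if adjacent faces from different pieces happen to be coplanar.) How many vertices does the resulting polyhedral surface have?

22

A hendecagonal bipyramid: V=13, E=33, F=22.
Attach a triangular antiprism (V=6, E=12, F=8) along a 3-gon: merge 3 vertices and 3 edges, delete both glued faces → V=16, E=42, F=28.
Attach a square antiprism (V=8, E=16, F=10) along a 3-gon: merge 3 vertices and 3 edges, delete both glued faces → V=21, E=55, F=36.
Attach a regular tetrahedron (V=4, E=6, F=4) along a 3-gon: merge 3 vertices and 3 edges, delete both glued faces → V=22, E=58, F=38.
Check: V − E + F = 22 − 58 + 38 = 2.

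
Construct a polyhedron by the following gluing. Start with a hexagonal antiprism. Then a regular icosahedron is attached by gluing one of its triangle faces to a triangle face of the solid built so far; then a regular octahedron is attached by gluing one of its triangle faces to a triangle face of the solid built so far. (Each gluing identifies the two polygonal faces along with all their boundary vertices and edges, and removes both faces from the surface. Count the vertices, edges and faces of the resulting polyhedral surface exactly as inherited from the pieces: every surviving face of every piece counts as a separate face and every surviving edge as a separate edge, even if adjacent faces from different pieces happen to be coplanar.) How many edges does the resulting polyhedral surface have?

A hexagonal antiprism: V=12, E=24, F=14.
Attach a regular icosahedron (V=12, E=30, F=20) along a 3-gon: merge 3 vertices and 3 edges, delete both glued faces → V=21, E=51, F=32.
Attach a regular octahedron (V=6, E=12, F=8) along a 3-gon: merge 3 vertices and 3 edges, delete both glued faces → V=24, E=60, F=38.
Check: V − E + F = 24 − 60 + 38 = 2.

60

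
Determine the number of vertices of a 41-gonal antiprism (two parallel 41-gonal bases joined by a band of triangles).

82

An antiprism on an n-gon has two n-gon caps and 2n triangles: V = 2·41 = 82, E = 4·41 = 164, F = 2·41 + 2 = 84.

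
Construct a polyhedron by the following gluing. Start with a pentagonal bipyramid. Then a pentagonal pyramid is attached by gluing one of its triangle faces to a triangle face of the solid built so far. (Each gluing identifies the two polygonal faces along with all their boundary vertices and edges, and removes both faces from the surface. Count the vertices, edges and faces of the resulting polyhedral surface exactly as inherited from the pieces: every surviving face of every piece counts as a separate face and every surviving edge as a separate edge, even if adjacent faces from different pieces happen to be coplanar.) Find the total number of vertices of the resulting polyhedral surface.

10

A pentagonal bipyramid: V=7, E=15, F=10.
Attach a pentagonal pyramid (V=6, E=10, F=6) along a 3-gon: merge 3 vertices and 3 edges, delete both glued faces → V=10, E=22, F=14.
Check: V − E + F = 10 − 22 + 14 = 2.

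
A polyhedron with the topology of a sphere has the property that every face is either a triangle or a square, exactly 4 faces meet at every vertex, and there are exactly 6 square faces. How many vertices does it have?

Let x be the number of triangles; then F = 6 + x.
Edge–face incidences: 2E = 4·6 + 3·x = 24 + 3x.
Every vertex has degree 4, so 4V = 2E.
Euler: V − E + F = 2 ⇒ (2E)/4 − E + (6 + x) = 2.
Multiply by 8: 2·(2E) − 4·(2E) + 8·(6 + x) = 16, i.e. 48 + 8x − 2·(24 + 3x) = 16.
Collecting terms: 2x = 16, so x = 8.
Then 2E = 24 + 3·8 = 48, so E = 24, V = 2E/4 = 12, F = 6 + 8 = 14.

12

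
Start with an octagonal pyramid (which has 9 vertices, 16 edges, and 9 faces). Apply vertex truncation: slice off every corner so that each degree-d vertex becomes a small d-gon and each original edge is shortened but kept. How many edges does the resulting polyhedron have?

Truncation replaces each original edge-end by a new vertex, so V′ = 2E = 32.
Each original edge survives, and each old vertex of degree d contributes d new edges; summing degrees gives Σd = 2E, so E′ = E + 2E = 3E = 48.
Each original face survives and each original vertex becomes one new face: F′ = F + V = 18.

48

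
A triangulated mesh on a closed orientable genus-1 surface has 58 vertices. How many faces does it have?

χ = 2 − 2·1 = 0, and every face is a triangle so 3F = 2E.
V − E + F = 0 with E = 3F/2 gives 58 − (3/2 − 1)·F = 0, so F = 116 and E = 174.

116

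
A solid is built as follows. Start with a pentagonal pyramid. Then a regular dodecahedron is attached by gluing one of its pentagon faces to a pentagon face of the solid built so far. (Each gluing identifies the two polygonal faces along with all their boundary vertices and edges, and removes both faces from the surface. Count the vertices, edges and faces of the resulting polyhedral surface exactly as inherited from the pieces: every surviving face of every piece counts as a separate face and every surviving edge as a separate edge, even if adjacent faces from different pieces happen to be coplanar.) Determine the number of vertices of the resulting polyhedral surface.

21

A pentagonal pyramid: V=6, E=10, F=6.
Attach a regular dodecahedron (V=20, E=30, F=12) along a 5-gon: merge 5 vertices and 5 edges, delete both glued faces → V=21, E=35, F=16.
Check: V − E + F = 21 − 35 + 16 = 2.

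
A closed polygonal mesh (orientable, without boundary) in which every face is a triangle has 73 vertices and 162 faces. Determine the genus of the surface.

Every face is a triangle, so 2E = 3·162 = 486, giving E = 243.
χ = V − E + F = 73 − 243 + 162 = -8.
For a closed orientable surface χ = 2 − 2g, so g = (2 − (-8))/2 = 5.

5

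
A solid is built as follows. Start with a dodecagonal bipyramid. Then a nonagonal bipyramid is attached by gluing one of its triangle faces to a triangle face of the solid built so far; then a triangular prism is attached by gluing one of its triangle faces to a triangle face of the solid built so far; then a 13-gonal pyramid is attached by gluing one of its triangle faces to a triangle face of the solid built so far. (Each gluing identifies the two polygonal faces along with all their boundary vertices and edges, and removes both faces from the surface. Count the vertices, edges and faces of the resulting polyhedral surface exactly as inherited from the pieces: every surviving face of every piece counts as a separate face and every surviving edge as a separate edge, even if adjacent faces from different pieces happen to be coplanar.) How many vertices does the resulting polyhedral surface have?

36

A dodecagonal bipyramid: V=14, E=36, F=24.
Attach a nonagonal bipyramid (V=11, E=27, F=18) along a 3-gon: merge 3 vertices and 3 edges, delete both glued faces → V=22, E=60, F=40.
Attach a triangular prism (V=6, E=9, F=5) along a 3-gon: merge 3 vertices and 3 edges, delete both glued faces → V=25, E=66, F=43.
Attach a 13-gonal pyramid (V=14, E=26, F=14) along a 3-gon: merge 3 vertices and 3 edges, delete both glued faces → V=36, E=89, F=55.
Check: V − E + F = 36 − 89 + 55 = 2.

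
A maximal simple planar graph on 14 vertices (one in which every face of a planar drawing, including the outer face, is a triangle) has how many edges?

In a plane triangulation 3F = 2E and V − E + F = 2, so E = 3V − 6 = 3·14 − 6 = 36.

36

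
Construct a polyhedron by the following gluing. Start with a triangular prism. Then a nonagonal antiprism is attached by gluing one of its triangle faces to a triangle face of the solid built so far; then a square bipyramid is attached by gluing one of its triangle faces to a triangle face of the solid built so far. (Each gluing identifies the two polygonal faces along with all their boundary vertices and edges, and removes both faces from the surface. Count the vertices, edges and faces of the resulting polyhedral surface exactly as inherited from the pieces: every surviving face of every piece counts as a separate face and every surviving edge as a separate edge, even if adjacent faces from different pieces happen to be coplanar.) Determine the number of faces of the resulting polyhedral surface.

A triangular prism: V=6, E=9, F=5.
Attach a nonagonal antiprism (V=18, E=36, F=20) along a 3-gon: merge 3 vertices and 3 edges, delete both glued faces → V=21, E=42, F=23.
Attach a square bipyramid (V=6, E=12, F=8) along a 3-gon: merge 3 vertices and 3 edges, delete both glued faces → V=24, E=51, F=29.
Check: V − E + F = 24 − 51 + 29 = 2.

29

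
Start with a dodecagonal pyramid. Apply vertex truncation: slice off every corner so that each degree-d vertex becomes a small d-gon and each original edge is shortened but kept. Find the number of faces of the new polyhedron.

The base solid has V = 13, E = 24, F = 13.
Truncation replaces each original edge-end by a new vertex, so V′ = 2E = 48.
Each original edge survives, and each old vertex of degree d contributes d new edges; summing degrees gives Σd = 2E, so E′ = E + 2E = 3E = 72.
Each original face survives and each original vertex becomes one new face: F′ = F + V = 26.

26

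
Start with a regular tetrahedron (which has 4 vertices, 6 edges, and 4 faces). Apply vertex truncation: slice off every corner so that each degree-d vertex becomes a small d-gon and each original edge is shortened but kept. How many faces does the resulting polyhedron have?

Truncation replaces each original edge-end by a new vertex, so V′ = 2E = 12.
Each original edge survives, and each old vertex of degree d contributes d new edges; summing degrees gives Σd = 2E, so E′ = E + 2E = 3E = 18.
Each original face survives and each original vertex becomes one new face: F′ = F + V = 8.

8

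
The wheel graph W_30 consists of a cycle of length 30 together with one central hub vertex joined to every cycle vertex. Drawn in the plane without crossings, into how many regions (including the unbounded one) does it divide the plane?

W_30 has V = 30 + 1 = 31 vertices and E = 2·30 = 60 edges.
By Euler's formula F = 2 − V + E = 2 − 31 + 60 = 31.

31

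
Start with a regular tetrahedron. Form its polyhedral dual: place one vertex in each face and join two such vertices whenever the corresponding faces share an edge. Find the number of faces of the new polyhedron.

4

The base solid has V = 4, E = 6, F = 4.
The dual swaps V and F and preserves E: V′ = F = 4, E′ = E = 6, F′ = V = 4.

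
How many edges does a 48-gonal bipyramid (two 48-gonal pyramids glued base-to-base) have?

A bipyramid over an n-gon has 2n triangular faces and n + 2 vertices: V = 48 + 2 = 50, E = 3·48 = 144, F = 2·48 = 96.

144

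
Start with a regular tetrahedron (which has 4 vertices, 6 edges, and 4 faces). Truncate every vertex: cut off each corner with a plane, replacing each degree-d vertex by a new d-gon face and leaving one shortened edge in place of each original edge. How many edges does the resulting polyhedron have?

18

Truncation replaces each original edge-end by a new vertex, so V′ = 2E = 12.
Each original edge survives, and each old vertex of degree d contributes d new edges; summing degrees gives Σd = 2E, so E′ = E + 2E = 3E = 18.
Each original face survives and each original vertex becomes one new face: F′ = F + V = 8.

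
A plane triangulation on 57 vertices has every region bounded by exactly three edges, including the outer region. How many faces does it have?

110

In a plane triangulation 3F = 2E and V − E + F = 2, so F = 2V − 4 = 2·57 − 4 = 110.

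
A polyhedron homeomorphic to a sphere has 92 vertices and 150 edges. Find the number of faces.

Here V − E + F = 2.
F = 2 − V + E = 2 − 92 + 150 = 60.

60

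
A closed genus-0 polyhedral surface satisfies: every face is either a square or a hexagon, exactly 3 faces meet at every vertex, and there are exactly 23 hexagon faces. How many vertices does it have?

54

Let x be the number of squares; then F = 23 + x.
Edge–face incidences: 2E = 6·23 + 4·x = 138 + 4x.
Every vertex has degree 3, so 3V = 2E.
Euler: V − E + F = 2 ⇒ (2E)/3 − E + (23 + x) = 2.
Multiply by 6: 2·(2E) − 3·(2E) + 6·(23 + x) = 12, i.e. 138 + 6x − (138 + 4x) = 12.
Collecting terms: 2x = 12, so x = 6.
Then 2E = 138 + 4·6 = 162, so E = 81, V = 2E/3 = 54, F = 23 + 6 = 29.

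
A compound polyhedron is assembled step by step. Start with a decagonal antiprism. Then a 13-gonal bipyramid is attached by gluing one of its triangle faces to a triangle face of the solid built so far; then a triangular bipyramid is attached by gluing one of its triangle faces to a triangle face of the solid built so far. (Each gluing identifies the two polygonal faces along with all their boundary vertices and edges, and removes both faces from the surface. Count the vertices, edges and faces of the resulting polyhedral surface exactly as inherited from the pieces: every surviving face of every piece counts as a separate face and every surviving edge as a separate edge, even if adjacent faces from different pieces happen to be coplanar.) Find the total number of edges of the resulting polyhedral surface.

82

A decagonal antiprism: V=20, E=40, F=22.
Attach a 13-gonal bipyramid (V=15, E=39, F=26) along a 3-gon: merge 3 vertices and 3 edges, delete both glued faces → V=32, E=76, F=46.
Attach a triangular bipyramid (V=5, E=9, F=6) along a 3-gon: merge 3 vertices and 3 edges, delete both glued faces → V=34, E=82, F=50.
Check: V − E + F = 34 − 82 + 50 = 2.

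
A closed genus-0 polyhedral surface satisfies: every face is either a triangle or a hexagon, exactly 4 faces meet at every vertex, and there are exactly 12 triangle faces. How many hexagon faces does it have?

2

Let x be the number of hexagons; then F = 12 + x.
Edge–face incidences: 2E = 3·12 + 6·x = 36 + 6x.
Every vertex has degree 4, so 4V = 2E.
Euler: V − E + F = 2 ⇒ (2E)/4 − E + (12 + x) = 2.
Multiply by 8: 2·(2E) − 4·(2E) + 8·(12 + x) = 16, i.e. 96 + 8x − 2·(36 + 6x) = 16.
Collecting terms: −4x + 24 = 16, so −4x = −8, so x = 2.
Then 2E = 36 + 6·2 = 48, so E = 24, V = 2E/4 = 12, F = 12 + 2 = 14.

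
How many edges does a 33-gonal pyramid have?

66

A pyramid on an n-gon base has one n-gon and n triangles: V = 33 + 1 = 34, E = 2·33 = 66, F = 33 + 1 = 34.
Check: V − E + F = 34 − 66 + 34 = 2.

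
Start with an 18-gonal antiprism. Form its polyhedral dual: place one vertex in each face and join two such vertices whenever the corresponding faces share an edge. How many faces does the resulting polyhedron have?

36

The base solid has V = 36, E = 72, F = 38.
The dual swaps V and F and preserves E: V′ = F = 38, E′ = E = 72, F′ = V = 36.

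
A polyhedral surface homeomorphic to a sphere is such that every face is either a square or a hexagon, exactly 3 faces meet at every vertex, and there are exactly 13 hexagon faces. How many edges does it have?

Let x be the number of squares; then F = 13 + x.
Edge–face incidences: 2E = 6·13 + 4·x = 78 + 4x.
Every vertex has degree 3, so 3V = 2E.
Euler: V − E + F = 2 ⇒ (2E)/3 − E + (13 + x) = 2.
Multiply by 6: 2·(2E) − 3·(2E) + 6·(13 + x) = 12, i.e. 78 + 6x − (78 + 4x) = 12.
Collecting terms: 2x = 12, so x = 6.
Then 2E = 78 + 4·6 = 102, so E = 51, V = 2E/3 = 34, F = 13 + 6 = 19.

51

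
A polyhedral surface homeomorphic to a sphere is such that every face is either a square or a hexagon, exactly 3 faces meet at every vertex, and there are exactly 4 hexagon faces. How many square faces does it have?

6

Let x be the number of squares; then F = 4 + x.
Edge–face incidences: 2E = 6·4 + 4·x = 24 + 4x.
Every vertex has degree 3, so 3V = 2E.
Euler: V − E + F = 2 ⇒ (2E)/3 − E + (4 + x) = 2.
Multiply by 6: 2·(2E) − 3·(2E) + 6·(4 + x) = 12, i.e. 24 + 6x − (24 + 4x) = 12.
Collecting terms: 2x = 12, so x = 6.
Then 2E = 24 + 4·6 = 48, so E = 24, V = 2E/3 = 16, F = 4 + 6 = 10.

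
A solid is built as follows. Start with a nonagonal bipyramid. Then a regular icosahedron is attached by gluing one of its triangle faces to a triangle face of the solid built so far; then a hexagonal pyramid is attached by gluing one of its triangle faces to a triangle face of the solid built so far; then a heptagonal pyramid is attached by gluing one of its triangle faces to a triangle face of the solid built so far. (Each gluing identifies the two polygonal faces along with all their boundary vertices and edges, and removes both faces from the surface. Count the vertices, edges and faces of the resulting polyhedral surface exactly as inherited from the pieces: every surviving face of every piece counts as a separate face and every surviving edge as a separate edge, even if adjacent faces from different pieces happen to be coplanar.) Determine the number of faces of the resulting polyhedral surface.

47

A nonagonal bipyramid: V=11, E=27, F=18.
Attach a regular icosahedron (V=12, E=30, F=20) along a 3-gon: merge 3 vertices and 3 edges, delete both glued faces → V=20, E=54, F=36.
Attach a hexagonal pyramid (V=7, E=12, F=7) along a 3-gon: merge 3 vertices and 3 edges, delete both glued faces → V=24, E=63, F=41.
Attach a heptagonal pyramid (V=8, E=14, F=8) along a 3-gon: merge 3 vertices and 3 edges, delete both glued faces → V=29, E=74, F=47.
Check: V − E + F = 29 − 74 + 47 = 2.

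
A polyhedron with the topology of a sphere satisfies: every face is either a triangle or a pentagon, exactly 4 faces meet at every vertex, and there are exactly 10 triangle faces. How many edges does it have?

20

Let x be the number of pentagons; then F = 10 + x.
Edge–face incidences: 2E = 3·10 + 5·x = 30 + 5x.
Every vertex has degree 4, so 4V = 2E.
Euler: V − E + F = 2 ⇒ (2E)/4 − E + (10 + x) = 2.
Multiply by 8: 2·(2E) − 4·(2E) + 8·(10 + x) = 16, i.e. 80 + 8x − 2·(30 + 5x) = 16.
Collecting terms: −2x + 20 = 16, so −2x = −4, so x = 2.
Then 2E = 30 + 5·2 = 40, so E = 20, V = 2E/4 = 10, F = 10 + 2 = 12.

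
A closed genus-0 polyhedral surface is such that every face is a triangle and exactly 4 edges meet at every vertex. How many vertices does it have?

Each face has 3 edges and each edge borders two faces, so 2E = 3F.
Each vertex has degree 4, so 4V = 2E and hence V = 3F/4.
Euler: V − E + F = 2 ⇒ (3F/4) − (3F/2) + F = 2.
Multiply by 8: (6 − 12 + 8)F = 16, i.e. 2F = 16.
So F = 8, E = 3·8/2 = 12, V = 3·8/4 = 6.

6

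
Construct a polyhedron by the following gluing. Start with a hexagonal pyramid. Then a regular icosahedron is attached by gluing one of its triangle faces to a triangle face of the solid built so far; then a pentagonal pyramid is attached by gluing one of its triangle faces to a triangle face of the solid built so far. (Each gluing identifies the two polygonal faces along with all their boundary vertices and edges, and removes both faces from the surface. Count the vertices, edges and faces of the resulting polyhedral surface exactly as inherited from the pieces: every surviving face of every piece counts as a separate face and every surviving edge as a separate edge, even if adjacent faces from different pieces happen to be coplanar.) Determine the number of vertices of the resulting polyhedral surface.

A hexagonal pyramid: V=7, E=12, F=7.
Attach a regular icosahedron (V=12, E=30, F=20) along a 3-gon: merge 3 vertices and 3 edges, delete both glued faces → V=16, E=39, F=25.
Attach a pentagonal pyramid (V=6, E=10, F=6) along a 3-gon: merge 3 vertices and 3 edges, delete both glued faces → V=19, E=46, F=29.
Check: V − E + F = 19 − 46 + 29 = 2.

19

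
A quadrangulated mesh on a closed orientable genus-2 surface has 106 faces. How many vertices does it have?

χ = 2 − 2·2 = -2, and every face is a square so 4F = 2E.
E = 4·106/2 = 212. Then V = -2 + E − F = -2 + 212 − 106 = 104.

104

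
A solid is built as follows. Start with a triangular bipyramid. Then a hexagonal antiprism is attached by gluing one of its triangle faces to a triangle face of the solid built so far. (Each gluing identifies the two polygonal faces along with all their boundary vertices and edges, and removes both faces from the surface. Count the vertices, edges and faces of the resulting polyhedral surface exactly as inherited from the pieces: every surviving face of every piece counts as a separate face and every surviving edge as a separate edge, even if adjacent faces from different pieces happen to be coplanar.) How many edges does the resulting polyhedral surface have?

30

A triangular bipyramid: V=5, E=9, F=6.
Attach a hexagonal antiprism (V=12, E=24, F=14) along a 3-gon: merge 3 vertices and 3 edges, delete both glued faces → V=14, E=30, F=18.
Check: V − E + F = 14 − 30 + 18 = 2.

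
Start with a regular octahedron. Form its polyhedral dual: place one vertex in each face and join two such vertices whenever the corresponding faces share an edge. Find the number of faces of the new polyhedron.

6

The base solid has V = 6, E = 12, F = 8.
The dual swaps V and F and preserves E: V′ = F = 8, E′ = E = 12, F′ = V = 6.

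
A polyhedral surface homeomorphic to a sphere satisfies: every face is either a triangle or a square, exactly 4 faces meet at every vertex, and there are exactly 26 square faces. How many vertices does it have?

32

Let x be the number of triangles; then F = 26 + x.
Edge–face incidences: 2E = 4·26 + 3·x = 104 + 3x.
Every vertex has degree 4, so 4V = 2E.
Euler: V − E + F = 2 ⇒ (2E)/4 − E + (26 + x) = 2.
Multiply by 8: 2·(2E) − 4·(2E) + 8·(26 + x) = 16, i.e. 208 + 8x − 2·(104 + 3x) = 16.
Collecting terms: 2x = 16, so x = 8.
Then 2E = 104 + 3·8 = 128, so E = 64, V = 2E/4 = 32, F = 26 + 8 = 34.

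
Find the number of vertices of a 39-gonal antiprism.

78

An antiprism on an n-gon has two n-gon caps and 2n triangles: V = 2·39 = 78, E = 4·39 = 156, F = 2·39 + 2 = 80.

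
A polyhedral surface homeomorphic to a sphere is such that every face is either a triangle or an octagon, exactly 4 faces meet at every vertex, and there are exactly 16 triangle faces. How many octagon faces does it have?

Let x be the number of octagons; then F = 16 + x.
Edge–face incidences: 2E = 3·16 + 8·x = 48 + 8x.
Every vertex has degree 4, so 4V = 2E.
Euler: V − E + F = 2 ⇒ (2E)/4 − E + (16 + x) = 2.
Multiply by 8: 2·(2E) − 4·(2E) + 8·(16 + x) = 16, i.e. 128 + 8x − 2·(48 + 8x) = 16.
Collecting terms: −8x + 32 = 16, so −8x = −16, so x = 2.
Then 2E = 48 + 8·2 = 64, so E = 32, V = 2E/4 = 16, F = 16 + 2 = 18.

2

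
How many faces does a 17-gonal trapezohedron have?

34

The n-trapezohedron (dual of the n-antiprism) has V = 2·17 + 2 = 36, E = 4·17 = 68, F = 2·17 = 34.
Check: V − E + F = 36 − 68 + 34 = 2.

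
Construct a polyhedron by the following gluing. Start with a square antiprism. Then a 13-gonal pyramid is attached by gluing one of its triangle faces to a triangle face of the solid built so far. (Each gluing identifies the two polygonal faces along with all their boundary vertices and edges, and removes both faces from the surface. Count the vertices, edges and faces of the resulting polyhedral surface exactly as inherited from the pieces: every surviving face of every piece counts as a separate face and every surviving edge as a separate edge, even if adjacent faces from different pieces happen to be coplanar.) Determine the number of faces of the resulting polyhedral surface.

A square antiprism: V=8, E=16, F=10.
Attach a 13-gonal pyramid (V=14, E=26, F=14) along a 3-gon: merge 3 vertices and 3 edges, delete both glued faces → V=19, E=39, F=22.
Check: V − E + F = 19 − 39 + 22 = 2.

22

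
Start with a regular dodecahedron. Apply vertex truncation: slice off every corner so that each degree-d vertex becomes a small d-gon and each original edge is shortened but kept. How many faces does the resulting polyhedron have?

32

The base solid has V = 20, E = 30, F = 12.
Truncation replaces each original edge-end by a new vertex, so V′ = 2E = 60.
Each original edge survives, and each old vertex of degree d contributes d new edges; summing degrees gives Σd = 2E, so E′ = E + 2E = 3E = 90.
Each original face survives and each original vertex becomes one new face: F′ = F + V = 32.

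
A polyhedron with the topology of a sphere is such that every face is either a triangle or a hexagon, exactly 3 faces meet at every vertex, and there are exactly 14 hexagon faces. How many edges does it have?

Let x be the number of triangles; then F = 14 + x.
Edge–face incidences: 2E = 6·14 + 3·x = 84 + 3x.
Every vertex has degree 3, so 3V = 2E.
Euler: V − E + F = 2 ⇒ (2E)/3 − E + (14 + x) = 2.
Multiply by 6: 2·(2E) − 3·(2E) + 6·(14 + x) = 12, i.e. 84 + 6x − (84 + 3x) = 12.
Collecting terms: 3x = 12, so x = 4.
Then 2E = 84 + 3·4 = 96, so E = 48, V = 2E/3 = 32, F = 14 + 4 = 18.

48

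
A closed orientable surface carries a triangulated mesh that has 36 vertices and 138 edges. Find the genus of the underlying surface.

6

Every face is a triangle and each edge borders two faces, so 3F = 2·138, giving F = 92.
χ = V − E + F = 36 − 138 + 92 = -10.
For a closed orientable surface χ = 2 − 2g, so g = (2 − (-10))/2 = 6.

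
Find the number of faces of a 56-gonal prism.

A prism on an n-gon has two n-gon bases and n rectangular sides: V = 2·56 = 112, E = 3·56 = 168, F = 56 + 2 = 58.

58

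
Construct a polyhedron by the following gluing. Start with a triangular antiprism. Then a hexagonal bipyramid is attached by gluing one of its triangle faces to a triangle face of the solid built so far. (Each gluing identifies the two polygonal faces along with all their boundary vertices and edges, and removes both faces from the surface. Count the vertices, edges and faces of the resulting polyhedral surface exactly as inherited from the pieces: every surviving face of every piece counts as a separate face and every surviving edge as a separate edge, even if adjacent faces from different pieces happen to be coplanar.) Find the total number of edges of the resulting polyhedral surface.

A triangular antiprism: V=6, E=12, F=8.
Attach a hexagonal bipyramid (V=8, E=18, F=12) along a 3-gon: merge 3 vertices and 3 edges, delete both glued faces → V=11, E=27, F=18.
Check: V − E + F = 11 − 27 + 18 = 2.

27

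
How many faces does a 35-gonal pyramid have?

36

A pyramid on an n-gon base has one n-gon and n triangles: V = 35 + 1 = 36, E = 2·35 = 70, F = 35 + 1 = 36.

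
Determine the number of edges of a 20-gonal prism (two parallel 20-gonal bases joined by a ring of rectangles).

60

A prism on an n-gon has two n-gon bases and n rectangular sides: V = 2·20 = 40, E = 3·20 = 60, F = 20 + 2 = 22.
Check: V − E + F = 40 − 60 + 22 = 2.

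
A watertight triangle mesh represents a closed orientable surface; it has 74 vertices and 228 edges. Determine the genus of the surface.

2

Every face is a triangle and each edge borders two faces, so 3F = 2·228, giving F = 152.
χ = V − E + F = 74 − 228 + 152 = -2.
For a closed orientable surface χ = 2 − 2g, so g = (2 − (-2))/2 = 2.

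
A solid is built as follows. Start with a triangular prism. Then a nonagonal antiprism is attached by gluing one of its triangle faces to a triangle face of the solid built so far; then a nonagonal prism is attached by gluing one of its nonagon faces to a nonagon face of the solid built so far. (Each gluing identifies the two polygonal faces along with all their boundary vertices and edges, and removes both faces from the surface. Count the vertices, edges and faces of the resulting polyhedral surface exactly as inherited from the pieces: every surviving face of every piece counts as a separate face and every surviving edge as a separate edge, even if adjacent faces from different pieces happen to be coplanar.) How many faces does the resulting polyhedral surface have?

32

A triangular prism: V=6, E=9, F=5.
Attach a nonagonal antiprism (V=18, E=36, F=20) along a 3-gon: merge 3 vertices and 3 edges, delete both glued faces → V=21, E=42, F=23.
Attach a nonagonal prism (V=18, E=27, F=11) along a 9-gon: merge 9 vertices and 9 edges, delete both glued faces → V=30, E=60, F=32.
Check: V − E + F = 30 − 60 + 32 = 2.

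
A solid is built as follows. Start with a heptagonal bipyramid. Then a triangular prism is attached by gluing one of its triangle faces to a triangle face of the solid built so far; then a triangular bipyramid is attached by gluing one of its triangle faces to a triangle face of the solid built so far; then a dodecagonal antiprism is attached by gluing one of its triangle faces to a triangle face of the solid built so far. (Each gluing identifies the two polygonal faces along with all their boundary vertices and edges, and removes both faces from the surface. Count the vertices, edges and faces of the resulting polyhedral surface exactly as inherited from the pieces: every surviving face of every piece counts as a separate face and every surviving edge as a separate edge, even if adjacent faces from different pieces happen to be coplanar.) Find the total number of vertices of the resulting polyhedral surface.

35

A heptagonal bipyramid: V=9, E=21, F=14.
Attach a triangular prism (V=6, E=9, F=5) along a 3-gon: merge 3 vertices and 3 edges, delete both glued faces → V=12, E=27, F=17.
Attach a triangular bipyramid (V=5, E=9, F=6) along a 3-gon: merge 3 vertices and 3 edges, delete both glued faces → V=14, E=33, F=21.
Attach a dodecagonal antiprism (V=24, E=48, F=26) along a 3-gon: merge 3 vertices and 3 edges, delete both glued faces → V=35, E=78, F=45.
Check: V − E + F = 35 − 78 + 45 = 2.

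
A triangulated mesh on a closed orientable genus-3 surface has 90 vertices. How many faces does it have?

χ = 2 − 2·3 = -4, and every face is a triangle so 3F = 2E.
V − E + F = -4 with E = 3F/2 gives 90 − (3/2 − 1)·F = -4, so F = 188 and E = 282.

188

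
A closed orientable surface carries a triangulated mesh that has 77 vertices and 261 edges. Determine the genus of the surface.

Every face is a triangle and each edge borders two faces, so 3F = 2·261, giving F = 174.
χ = V − E + F = 77 − 261 + 174 = -10.
For a closed orientable surface χ = 2 − 2g, so g = (2 − (-10))/2 = 6.

6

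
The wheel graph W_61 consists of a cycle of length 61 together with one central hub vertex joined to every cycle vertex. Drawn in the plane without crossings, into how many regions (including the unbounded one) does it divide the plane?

62

W_61 has V = 61 + 1 = 62 vertices and E = 2·61 = 122 edges.
By Euler's formula F = 2 − V + E = 2 − 62 + 122 = 62.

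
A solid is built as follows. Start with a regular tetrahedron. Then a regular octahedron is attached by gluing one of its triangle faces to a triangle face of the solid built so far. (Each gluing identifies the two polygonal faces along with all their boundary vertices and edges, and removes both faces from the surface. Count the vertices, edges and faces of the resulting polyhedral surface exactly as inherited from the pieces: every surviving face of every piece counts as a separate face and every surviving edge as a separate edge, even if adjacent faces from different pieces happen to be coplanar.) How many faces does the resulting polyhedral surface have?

10

A regular tetrahedron: V=4, E=6, F=4.
Attach a regular octahedron (V=6, E=12, F=8) along a 3-gon: merge 3 vertices and 3 edges, delete both glued faces → V=7, E=15, F=10.
Check: V − E + F = 7 − 15 + 10 = 2.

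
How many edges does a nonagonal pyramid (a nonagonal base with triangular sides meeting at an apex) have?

A pyramid on an n-gon base has one n-gon and n triangles: V = 9 + 1 = 10, E = 2·9 = 18, F = 9 + 1 = 10.

18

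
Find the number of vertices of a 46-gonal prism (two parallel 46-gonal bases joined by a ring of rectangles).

A prism on an n-gon has two n-gon bases and n rectangular sides: V = 2·46 = 92, E = 3·46 = 138, F = 46 + 2 = 48.
Check: V − E + F = 92 − 138 + 48 = 2.

92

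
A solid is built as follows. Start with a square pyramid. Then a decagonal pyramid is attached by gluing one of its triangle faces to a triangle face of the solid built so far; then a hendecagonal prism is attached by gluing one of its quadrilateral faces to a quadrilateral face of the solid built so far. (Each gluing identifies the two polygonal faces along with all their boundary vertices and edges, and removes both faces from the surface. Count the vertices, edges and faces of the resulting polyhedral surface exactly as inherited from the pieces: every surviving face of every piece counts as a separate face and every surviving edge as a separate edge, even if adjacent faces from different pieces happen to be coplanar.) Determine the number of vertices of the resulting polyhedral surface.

A square pyramid: V=5, E=8, F=5.
Attach a decagonal pyramid (V=11, E=20, F=11) along a 3-gon: merge 3 vertices and 3 edges, delete both glued faces → V=13, E=25, F=14.
Attach a hendecagonal prism (V=22, E=33, F=13) along a 4-gon: merge 4 vertices and 4 edges, delete both glued faces → V=31, E=54, F=25.
Check: V − E + F = 31 − 54 + 25 = 2.

31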